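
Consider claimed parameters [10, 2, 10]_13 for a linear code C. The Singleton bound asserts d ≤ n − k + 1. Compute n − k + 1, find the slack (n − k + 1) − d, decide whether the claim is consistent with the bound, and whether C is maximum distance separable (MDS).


Singleton RHS = n − k + 1 = 9, slack = -1, bound violated (no such code; not MDS).

Singleton bound: d ≤ n − k + 1.
Here n = 10, k = 2, so n − k + 1 = 9.
Given d = 10, check d ≤ 9: NO.
Slack = (n − k + 1) − d = -1.
The slack is negative: d = 10 exceeds n − k + 1 = 9 by 1, so the Singleton bound is violated and no linear [10, 2, 10]_13 code can exist. In particular it is not MDS (MDS requires d = n − k + 1 exactly).
Description: the claimed parameters are [10, 2, 10]_13; such a code would be impossible (violates the Singleton bound).


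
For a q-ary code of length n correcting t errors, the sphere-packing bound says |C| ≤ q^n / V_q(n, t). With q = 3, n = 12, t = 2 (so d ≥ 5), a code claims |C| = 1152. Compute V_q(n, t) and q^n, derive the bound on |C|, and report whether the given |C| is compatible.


V_q(n, t) = 289, q^n = 531441, Hamming bound = 1838, |C| = 1152 ≤ bound (satisfied).

Step 1: Compute V_q(n, t) = Σ_{j=0}^2 C(n, j) (q−1)^j.
  j = 0: C(12,0)·(2)^0 = 1·1 = 1.
  j = 1: C(12,1)·(2)^1 = 12·2 = 24.
  j = 2: C(12,2)·(2)^2 = 66·4 = 264.
  V_q(n, t) = 1 + 24 + 264 = 289.
Step 2: q^n = 3^12 = 531441.
Step 3: Hamming bound ⌊q^n / V_q(n,t)⌋ = ⌊531441/289⌋ = 1838.
Step 4: Compare |C| = 1152 to 1838: satisfied.
The claimed |C| lies below the Hamming bound.


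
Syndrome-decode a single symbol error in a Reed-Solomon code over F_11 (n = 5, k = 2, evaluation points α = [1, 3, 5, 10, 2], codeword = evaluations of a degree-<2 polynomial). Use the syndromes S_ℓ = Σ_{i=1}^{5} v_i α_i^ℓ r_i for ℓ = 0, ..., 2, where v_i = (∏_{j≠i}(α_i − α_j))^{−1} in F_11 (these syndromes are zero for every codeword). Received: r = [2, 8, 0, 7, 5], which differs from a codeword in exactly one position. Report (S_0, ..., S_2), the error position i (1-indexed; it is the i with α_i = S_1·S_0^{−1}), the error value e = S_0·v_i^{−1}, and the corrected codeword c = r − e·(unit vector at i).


S = (8, 7, 2), error at position 3, error magnitude e = 8, c = [2, 8, 3, 7, 5].

Step 1: column multipliers v_i = (∏_{j≠i}(α_i − α_j))^{−1} mod 11.
  i = 1 (α = 1): (1−3)(1−5)(1−10)(1−2) = (−2)·(−4)·(−9)·(−1) = 72 ≡ 6, so v_1 = 6^{−1} = 2 (mod 11).
  i = 2 (α = 3): (3−1)(3−5)(3−10)(3−2) = 2·(−2)·(−7)·1 = 28 ≡ 6, so v_2 = 6^{−1} = 2 (mod 11).
  i = 3 (α = 5): (5−1)(5−3)(5−10)(5−2) = 4·2·(−5)·3 = −120 ≡ 1, so v_3 = 1^{−1} = 1 (mod 11).
  i = 4 (α = 10): (10−1)(10−3)(10−5)(10−2) = 9·7·5·8 = 2520 ≡ 1, so v_4 = 1^{−1} = 1 (mod 11).
  i = 5 (α = 2): (2−1)(2−3)(2−5)(2−10) = 1·(−1)·(−3)·(−8) = −24 ≡ 9, so v_5 = 9^{−1} = 5 (mod 11).
  v = [2, 2, 1, 1, 5].
Step 2: syndromes of r = [2, 8, 0, 7, 5] (all sums mod 11).
  S_0 = Σ v_i r_i = 2·2 + 2·8 + 1·0 + 1·7 + 5·5 = 52 ≡ 8.
  S_1 = Σ v_i α_i r_i = 2·1·2 + 2·3·8 + 1·5·0 + 1·10·7 + 5·2·5 = 172 ≡ 7.
  α_i^2 mod 11 = [1, 9, 3, 1, 4].
  S_2 = Σ v_i α_i^2 r_i = 2·1·2 + 2·9·8 + 1·3·0 + 1·1·7 + 5·4·5 = 255 ≡ 2.
  S = (8, 7, 2) ≠ 0, so r is not a codeword (an error is present).
Step 3: locate the error. For a single error e at position i, S_ℓ = v_i·e·α_i^ℓ, so α_err = S_1/S_0.
  S_0^{−1} = 8^{−1} = 7 (mod 11), so α_err = 7·7 = 49 ≡ 5 = α_3. Error position i = 3.
  Consistency check: S_2/S_1 = 2·8 = 16 ≡ 5 = α_err ✓ (single-error assumption holds).
Step 4: error magnitude e = S_0/v_3 = S_0·∏_{j≠3}(α_3 − α_j) = 8·1 = 8 ≡ 8 (mod 11).
Step 5: correct position 3: c_3 = r_3 − e = 0 − 8 ≡ 3 (mod 11). Hence c = [2, 8, 3, 7, 5].
  Check: interpolating c through the α_i gives m(x) = 10 + 3·x (degree < 2) with m(α_i) = c_i for every i, so c is indeed a codeword.


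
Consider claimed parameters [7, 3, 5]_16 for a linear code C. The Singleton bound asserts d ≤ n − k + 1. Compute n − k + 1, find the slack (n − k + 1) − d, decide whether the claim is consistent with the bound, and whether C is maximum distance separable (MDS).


Singleton RHS = n − k + 1 = 5, slack = 0, bound satisfied, MDS.

Singleton bound: d ≤ n − k + 1.
Here n = 7, k = 3, so n − k + 1 = 5.
Given d = 5, check d ≤ 5: YES.
Slack = (n − k + 1) − d = 0.
The code is MDS (slack = 0).
Description: the claimed parameters are [7, 3, 5]_16; such a code would be MDS (meets Singleton bound).


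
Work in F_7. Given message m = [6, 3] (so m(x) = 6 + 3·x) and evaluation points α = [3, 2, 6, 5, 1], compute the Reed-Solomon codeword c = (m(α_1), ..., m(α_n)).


c = [1, 5, 3, 0, 2]

Message polynomial: m(x) = 6 + 3·x (mod 7).
For each evaluation point α_i, compute m(α_i) mod 7:
  α_1 = 3: Horner steps 3 → 1, so m(3) = 1.
  α_2 = 2: Horner steps 3 → 5, so m(2) = 5.
  α_3 = 6: Horner steps 3 → 3, so m(6) = 3.
  α_4 = 5: Horner steps 3 → 0, so m(5) = 0.
  α_5 = 1: Horner steps 3 → 2, so m(1) = 2.
Codeword c = [1, 5, 3, 0, 2] ∈ F_7^5.


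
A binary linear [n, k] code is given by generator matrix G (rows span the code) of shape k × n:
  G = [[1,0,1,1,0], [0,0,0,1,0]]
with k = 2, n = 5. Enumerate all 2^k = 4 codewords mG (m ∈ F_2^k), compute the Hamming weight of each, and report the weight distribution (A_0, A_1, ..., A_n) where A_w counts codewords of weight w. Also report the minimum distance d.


Weight distribution: A_0 = 1, A_1 = 1, A_2 = 1, A_3 = 1. Minimum distance d = 1.

Enumerate all 2^2 = 4 messages m ∈ F_2^2.
For each, compute codeword c = mG in F_2^5, then tally its weight.
  m = 00 → c = 00000, weight = 0.
  m = 10 → c = 10110, weight = 3.
  m = 01 → c = 00010, weight = 1.
  m = 11 → c = 10100, weight = 2.
Tally weights:
  weight 0: 1 codewords.
  weight 1: 1 codewords.
  weight 2: 1 codewords.
  weight 3: 1 codewords.
Minimum distance d = smallest w > 0 with A_w > 0 = 1.
Sanity: Σ A_w = 4 = 2^2 = 4 ✓.


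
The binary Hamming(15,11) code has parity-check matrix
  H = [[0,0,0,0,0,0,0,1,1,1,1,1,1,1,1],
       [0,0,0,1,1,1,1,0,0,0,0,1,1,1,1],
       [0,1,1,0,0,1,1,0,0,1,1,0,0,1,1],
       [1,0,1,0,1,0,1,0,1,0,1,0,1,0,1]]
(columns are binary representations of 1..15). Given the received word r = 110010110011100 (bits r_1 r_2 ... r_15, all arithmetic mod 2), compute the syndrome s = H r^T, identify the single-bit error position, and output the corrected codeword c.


s = (0, 0, 1, 1)^T, error position = 3, corrected codeword c = 111010110011100

Compute s = H r^T mod 2 one row at a time:
  s_1 = 1 + 0 + 0 + 1 + 1 + 1 + 0 + 0 = 4 ≡ 0 (mod 2).
  s_2 = 0 + 1 + 0 + 1 + 1 + 1 + 0 + 0 = 4 ≡ 0 (mod 2).
  s_3 = 1 + 0 + 0 + 1 + 0 + 1 + 0 + 0 = 3 ≡ 1 (mod 2).
  s_4 = 1 + 0 + 1 + 1 + 0 + 1 + 1 + 0 = 5 ≡ 1 (mod 2).
s = (0, 0, 1, 1)^T — this equals column 3 of H (binary 0011), so error is at position 3.
Correct: flip bit 3 of r = 110010110011100 to get c = 111010110011100.


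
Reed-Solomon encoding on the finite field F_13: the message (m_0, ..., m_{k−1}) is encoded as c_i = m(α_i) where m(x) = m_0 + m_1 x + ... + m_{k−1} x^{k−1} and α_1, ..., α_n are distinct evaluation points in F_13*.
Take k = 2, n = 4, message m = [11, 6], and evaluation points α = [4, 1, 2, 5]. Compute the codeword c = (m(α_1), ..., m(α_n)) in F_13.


c = [9, 4, 10, 2]

Message polynomial: m(x) = 11 + 6·x (mod 13).
For each evaluation point α_i, compute m(α_i) mod 13:
  α_1 = 4: Horner steps 6 → 9, so m(4) = 9.
  α_2 = 1: Horner steps 6 → 4, so m(1) = 4.
  α_3 = 2: Horner steps 6 → 10, so m(2) = 10.
  α_4 = 5: Horner steps 6 → 2, so m(5) = 2.
Codeword c = [9, 4, 10, 2] ∈ F_13^4.


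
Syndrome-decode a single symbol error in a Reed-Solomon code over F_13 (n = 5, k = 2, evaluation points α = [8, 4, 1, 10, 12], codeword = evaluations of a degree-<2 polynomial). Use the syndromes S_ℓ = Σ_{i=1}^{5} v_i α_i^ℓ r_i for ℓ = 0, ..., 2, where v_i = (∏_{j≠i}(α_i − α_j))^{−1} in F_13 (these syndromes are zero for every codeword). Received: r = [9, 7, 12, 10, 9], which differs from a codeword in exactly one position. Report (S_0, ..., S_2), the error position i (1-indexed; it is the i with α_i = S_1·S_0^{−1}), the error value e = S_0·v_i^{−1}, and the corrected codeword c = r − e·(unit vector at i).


S = (12, 1, 12), error at position 5, error magnitude e = 11, c = [9, 7, 12, 10, 11].

Step 1: column multipliers v_i = (∏_{j≠i}(α_i − α_j))^{−1} mod 13.
  i = 1 (α = 8): (8−4)(8−1)(8−10)(8−12) = 4·7·(−2)·(−4) = 224 ≡ 3, so v_1 = 3^{−1} = 9 (mod 13).
  i = 2 (α = 4): (4−8)(4−1)(4−10)(4−12) = (−4)·3·(−6)·(−8) = −576 ≡ 9, so v_2 = 9^{−1} = 3 (mod 13).
  i = 3 (α = 1): (1−8)(1−4)(1−10)(1−12) = (−7)·(−3)·(−9)·(−11) = 2079 ≡ 12, so v_3 = 12^{−1} = 12 (mod 13).
  i = 4 (α = 10): (10−8)(10−4)(10−1)(10−12) = 2·6·9·(−2) = −216 ≡ 5, so v_4 = 5^{−1} = 8 (mod 13).
  i = 5 (α = 12): (12−8)(12−4)(12−1)(12−10) = 4·8·11·2 = 704 ≡ 2, so v_5 = 2^{−1} = 7 (mod 13).
  v = [9, 3, 12, 8, 7].
Step 2: syndromes of r = [9, 7, 12, 10, 9] (all sums mod 13).
  S_0 = Σ v_i r_i = 9·9 + 3·7 + 12·12 + 8·10 + 7·9 = 389 ≡ 12.
  S_1 = Σ v_i α_i r_i = 9·8·9 + 3·4·7 + 12·1·12 + 8·10·10 + 7·12·9 = 2432 ≡ 1.
  α_i^2 mod 13 = [12, 3, 1, 9, 1].
  S_2 = Σ v_i α_i^2 r_i = 9·12·9 + 3·3·7 + 12·1·12 + 8·9·10 + 7·1·9 = 1962 ≡ 12.
  S = (12, 1, 12) ≠ 0, so r is not a codeword (an error is present).
Step 3: locate the error. For a single error e at position i, S_ℓ = v_i·e·α_i^ℓ, so α_err = S_1/S_0.
  S_0^{−1} = 12^{−1} = 12 (mod 13), so α_err = 1·12 = 12 ≡ 12 = α_5. Error position i = 5.
  Consistency check: S_2/S_1 = 12·1 = 12 ≡ 12 = α_err ✓ (single-error assumption holds).
Step 4: error magnitude e = S_0/v_5 = S_0·∏_{j≠5}(α_5 − α_j) = 12·2 = 24 ≡ 11 (mod 13).
Step 5: correct position 5: c_5 = r_5 − e = 9 − 11 ≡ 11 (mod 13). Hence c = [9, 7, 12, 10, 11].
  Check: interpolating c through the α_i gives m(x) = 5 + 7·x (degree < 2) with m(α_i) = c_i for every i, so c is indeed a codeword.


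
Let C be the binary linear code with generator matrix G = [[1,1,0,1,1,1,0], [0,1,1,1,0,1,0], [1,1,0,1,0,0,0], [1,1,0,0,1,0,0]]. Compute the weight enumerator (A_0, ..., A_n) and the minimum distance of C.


Weight distribution: A_0 = 1, A_2 = 4, A_3 = 6, A_4 = 3, A_5 = 2. Minimum distance d = 2.

Enumerate all 2^4 = 16 messages m ∈ F_2^4.
For each, compute codeword c = mG in F_2^7, then tally its weight.
  m = 0000 → c = 0000000, weight = 0.
  m = 1000 → c = 1101110, weight = 5.
  m = 0100 → c = 0111010, weight = 4.
  m = 1100 → c = 1010100, weight = 3.
  m = 0010 → c = 1101000, weight = 3.
  m = 1010 → c = 0000110, weight = 2.
  m = 0110 → c = 1010010, weight = 3.
  m = 1110 → c = 0111100, weight = 4.
  m = 0001 → c = 1100100, weight = 3.
  m = 1001 → c = 0001010, weight = 2.
  m = 0101 → c = 1011110, weight = 5.
  m = 1101 → c = 0110000, weight = 2.
  m = 0011 → c = 0001100, weight = 2.
  m = 1011 → c = 1100010, weight = 3.
  m = 0111 → c = 0110110, weight = 4.
  m = 1111 → c = 1011000, weight = 3.
Tally weights:
  weight 0: 1 codewords.
  weight 2: 4 codewords.
  weight 3: 6 codewords.
  weight 4: 3 codewords.
  weight 5: 2 codewords.
Minimum distance d = smallest w > 0 with A_w > 0 = 2.
Sanity: Σ A_w = 16 = 2^4 = 16 ✓.


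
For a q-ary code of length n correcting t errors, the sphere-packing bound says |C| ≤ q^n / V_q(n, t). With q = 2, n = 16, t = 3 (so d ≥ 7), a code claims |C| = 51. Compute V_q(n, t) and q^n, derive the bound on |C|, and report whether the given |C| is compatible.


V_q(n, t) = 697, q^n = 65536, Hamming bound = 94, |C| = 51 ≤ bound (satisfied).

Step 1: Compute V_q(n, t) = Σ_{j=0}^3 C(n, j) (q−1)^j.
  j = 0: C(16,0)·(1)^0 = 1·1 = 1.
  j = 1: C(16,1)·(1)^1 = 16·1 = 16.
  j = 2: C(16,2)·(1)^2 = 120·1 = 120.
  j = 3: C(16,3)·(1)^3 = 560·1 = 560.
  V_q(n, t) = 1 + 16 + 120 + 560 = 697.
Step 2: q^n = 2^16 = 65536.
Step 3: Hamming bound ⌊q^n / V_q(n,t)⌋ = ⌊65536/697⌋ = 94.
Step 4: Compare |C| = 51 to 94: satisfied.
The claimed |C| lies below the Hamming bound.


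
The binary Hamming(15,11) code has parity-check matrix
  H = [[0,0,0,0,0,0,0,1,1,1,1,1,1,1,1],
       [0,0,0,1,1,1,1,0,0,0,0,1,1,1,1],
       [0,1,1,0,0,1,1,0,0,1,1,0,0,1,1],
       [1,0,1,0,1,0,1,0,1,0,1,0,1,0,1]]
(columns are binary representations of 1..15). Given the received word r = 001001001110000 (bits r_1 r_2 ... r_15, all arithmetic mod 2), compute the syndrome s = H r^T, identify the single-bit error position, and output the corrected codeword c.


s = (1, 1, 0, 1)^T, error position = 13, corrected codeword c = 001001001110100

Compute s = H r^T mod 2 one row at a time:
  s_1 = 0 + 1 + 1 + 1 + 0 + 0 + 0 + 0 = 3 ≡ 1 (mod 2).
  s_2 = 0 + 0 + 1 + 0 + 0 + 0 + 0 + 0 = 1 ≡ 1 (mod 2).
  s_3 = 0 + 1 + 1 + 0 + 1 + 1 + 0 + 0 = 4 ≡ 0 (mod 2).
  s_4 = 0 + 1 + 0 + 0 + 1 + 1 + 0 + 0 = 3 ≡ 1 (mod 2).
s = (1, 1, 0, 1)^T — this equals column 13 of H (binary 1101), so error is at position 13.
Correct: flip bit 13 of r = 001001001110000 to get c = 001001001110100.


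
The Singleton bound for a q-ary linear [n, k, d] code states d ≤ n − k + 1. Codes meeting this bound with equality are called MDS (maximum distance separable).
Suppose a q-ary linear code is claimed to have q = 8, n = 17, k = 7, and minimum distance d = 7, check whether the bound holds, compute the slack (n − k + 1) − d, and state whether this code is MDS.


Singleton RHS = n − k + 1 = 11, slack = 4, bound satisfied, not MDS.

Singleton bound: d ≤ n − k + 1.
Here n = 17, k = 7, so n − k + 1 = 11.
Given d = 7, check d ≤ 11: YES.
Slack = (n − k + 1) − d = 4.
The code is NOT MDS (slack = 4 > 0).
Description: the claimed parameters are [17, 7, 7]_8; such a code would be non-MDS.


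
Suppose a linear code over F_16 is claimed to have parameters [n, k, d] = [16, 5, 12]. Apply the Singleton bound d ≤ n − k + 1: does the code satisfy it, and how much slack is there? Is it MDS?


Singleton RHS = n − k + 1 = 12, slack = 0, bound satisfied, MDS.

Singleton bound: d ≤ n − k + 1.
Here n = 16, k = 5, so n − k + 1 = 12.
Given d = 12, check d ≤ 12: YES.
Slack = (n − k + 1) − d = 0.
The code is MDS (slack = 0).
Description: the claimed parameters are [16, 5, 12]_16; such a code would be MDS (meets Singleton bound).


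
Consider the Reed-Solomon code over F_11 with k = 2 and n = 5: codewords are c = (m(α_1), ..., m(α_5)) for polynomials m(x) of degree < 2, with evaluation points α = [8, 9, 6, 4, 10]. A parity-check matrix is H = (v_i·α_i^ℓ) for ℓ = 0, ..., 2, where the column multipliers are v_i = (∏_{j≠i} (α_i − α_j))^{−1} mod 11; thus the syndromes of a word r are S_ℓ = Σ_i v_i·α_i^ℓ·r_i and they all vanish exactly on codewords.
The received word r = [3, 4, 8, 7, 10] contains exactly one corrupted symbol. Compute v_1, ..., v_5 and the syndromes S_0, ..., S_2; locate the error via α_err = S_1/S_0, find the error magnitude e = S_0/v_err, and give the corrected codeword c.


S = (1, 8, 9), error at position 1, error magnitude e = 5, c = [9, 4, 8, 7, 10].

Step 1: column multipliers v_i = (∏_{j≠i}(α_i − α_j))^{−1} mod 11.
  i = 1 (α = 8): (8−9)(8−6)(8−4)(8−10) = (−1)·2·4·(−2) = 16 ≡ 5, so v_1 = 5^{−1} = 9 (mod 11).
  i = 2 (α = 9): (9−8)(9−6)(9−4)(9−10) = 1·3·5·(−1) = −15 ≡ 7, so v_2 = 7^{−1} = 8 (mod 11).
  i = 3 (α = 6): (6−8)(6−9)(6−4)(6−10) = (−2)·(−3)·2·(−4) = −48 ≡ 7, so v_3 = 7^{−1} = 8 (mod 11).
  i = 4 (α = 4): (4−8)(4−9)(4−6)(4−10) = (−4)·(−5)·(−2)·(−6) = 240 ≡ 9, so v_4 = 9^{−1} = 5 (mod 11).
  i = 5 (α = 10): (10−8)(10−9)(10−6)(10−4) = 2·1·4·6 = 48 ≡ 4, so v_5 = 4^{−1} = 3 (mod 11).
  v = [9, 8, 8, 5, 3].
Step 2: syndromes of r = [3, 4, 8, 7, 10] (all sums mod 11).
  S_0 = Σ v_i r_i = 9·3 + 8·4 + 8·8 + 5·7 + 3·10 = 188 ≡ 1.
  S_1 = Σ v_i α_i r_i = 9·8·3 + 8·9·4 + 8·6·8 + 5·4·7 + 3·10·10 = 1328 ≡ 8.
  α_i^2 mod 11 = [9, 4, 3, 5, 1].
  S_2 = Σ v_i α_i^2 r_i = 9·9·3 + 8·4·4 + 8·3·8 + 5·5·7 + 3·1·10 = 768 ≡ 9.
  S = (1, 8, 9) ≠ 0, so r is not a codeword (an error is present).
Step 3: locate the error. For a single error e at position i, S_ℓ = v_i·e·α_i^ℓ, so α_err = S_1/S_0.
  S_0^{−1} = 1^{−1} = 1 (mod 11), so α_err = 8·1 = 8 ≡ 8 = α_1. Error position i = 1.
  Consistency check: S_2/S_1 = 9·7 = 63 ≡ 8 = α_err ✓ (single-error assumption holds).
Step 4: error magnitude e = S_0/v_1 = S_0·∏_{j≠1}(α_1 − α_j) = 1·5 = 5 ≡ 5 (mod 11).
Step 5: correct position 1: c_1 = r_1 − e = 3 − 5 ≡ 9 (mod 11). Hence c = [9, 4, 8, 7, 10].
  Check: interpolating c through the α_i gives m(x) = 5 + 6·x (degree < 2) with m(α_i) = c_i for every i, so c is indeed a codeword.


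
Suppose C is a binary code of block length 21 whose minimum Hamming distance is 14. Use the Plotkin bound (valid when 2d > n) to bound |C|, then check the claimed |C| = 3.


Plotkin bound M ≤ 4; given |C| = 3 ≤ bound (satisfied).

Check applicability: 2d = 28, n = 21.
2d − n = 7 > 0, so Plotkin applies.
Compute d/(2d−n) = 14/7 ≈ 2.0000.
⌊d/(2d−n)⌋ = 2.
Plotkin bound: M ≤ 2·2 = 4.
Given |C| = 3, check: satisfied.
This |C| is below the Plotkin bound.


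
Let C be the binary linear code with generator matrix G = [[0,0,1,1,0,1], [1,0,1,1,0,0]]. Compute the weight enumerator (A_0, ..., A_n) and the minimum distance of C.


Weight distribution: A_0 = 1, A_2 = 1, A_3 = 2. Minimum distance d = 2.

Enumerate all 2^2 = 4 messages m ∈ F_2^2.
For each, compute codeword c = mG in F_2^6, then tally its weight.
  m = 00 → c = 000000, weight = 0.
  m = 10 → c = 001101, weight = 3.
  m = 01 → c = 101100, weight = 3.
  m = 11 → c = 100001, weight = 2.
Tally weights:
  weight 0: 1 codewords.
  weight 2: 1 codewords.
  weight 3: 2 codewords.
Minimum distance d = smallest w > 0 with A_w > 0 = 2.
Sanity: Σ A_w = 4 = 2^2 = 4 ✓.


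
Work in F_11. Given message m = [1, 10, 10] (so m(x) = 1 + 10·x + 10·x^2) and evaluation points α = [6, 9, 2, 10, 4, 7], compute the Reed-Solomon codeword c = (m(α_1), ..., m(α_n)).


c = [3, 10, 6, 1, 3, 0]

Message polynomial: m(x) = 1 + 10·x + 10·x^2 (mod 11).
For each evaluation point α_i, compute m(α_i) mod 11:
  α_1 = 6: Horner steps 10 → 4 → 3, so m(6) = 3.
  α_2 = 9: Horner steps 10 → 1 → 10, so m(9) = 10.
  α_3 = 2: Horner steps 10 → 8 → 6, so m(2) = 6.
  α_4 = 10: Horner steps 10 → 0 → 1, so m(10) = 1.
  α_5 = 4: Horner steps 10 → 6 → 3, so m(4) = 3.
  α_6 = 7: Horner steps 10 → 3 → 0, so m(7) = 0.
Codeword c = [3, 10, 6, 1, 3, 0] ∈ F_11^6.


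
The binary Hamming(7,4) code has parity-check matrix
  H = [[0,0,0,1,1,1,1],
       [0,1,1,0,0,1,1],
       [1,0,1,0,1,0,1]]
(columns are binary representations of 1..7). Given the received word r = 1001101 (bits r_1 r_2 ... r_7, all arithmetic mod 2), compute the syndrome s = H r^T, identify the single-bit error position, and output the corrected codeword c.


s = (1, 1, 1)^T, error position = 7, corrected codeword c = 1001100

Compute s = H r^T mod 2 one row at a time:
  s_1 = 1 + 1 + 0 + 1 = 3 ≡ 1 (mod 2).
  s_2 = 0 + 0 + 0 + 1 = 1 ≡ 1 (mod 2).
  s_3 = 1 + 0 + 1 + 1 = 3 ≡ 1 (mod 2).
s = (1, 1, 1)^T — this equals column 7 of H (binary 111), so error is at position 7.
Correct: flip bit 7 of r = 1001101 to get c = 1001100.


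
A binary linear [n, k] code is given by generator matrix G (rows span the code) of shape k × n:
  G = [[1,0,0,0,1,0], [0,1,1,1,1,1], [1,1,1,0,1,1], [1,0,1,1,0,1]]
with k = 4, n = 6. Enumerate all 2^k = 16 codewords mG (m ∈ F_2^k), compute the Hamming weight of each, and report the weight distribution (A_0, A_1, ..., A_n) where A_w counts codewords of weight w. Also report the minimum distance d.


Weight distribution: A_0 = 1, A_1 = 1, A_2 = 4, A_3 = 4, A_4 = 3, A_5 = 3. Minimum distance d = 1.

Enumerate all 2^4 = 16 messages m ∈ F_2^4.
For each, compute codeword c = mG in F_2^6, then tally its weight.
  m = 0000 → c = 000000, weight = 0.
  m = 1000 → c = 100010, weight = 2.
  m = 0100 → c = 011111, weight = 5.
  m = 1100 → c = 111101, weight = 5.
  m = 0010 → c = 111011, weight = 5.
  m = 1010 → c = 011001, weight = 3.
  m = 0110 → c = 100100, weight = 2.
  m = 1110 → c = 000110, weight = 2.
  m = 0001 → c = 101101, weight = 4.
  m = 1001 → c = 001111, weight = 4.
  m = 0101 → c = 110010, weight = 3.
  m = 1101 → c = 010000, weight = 1.
  m = 0011 → c = 010110, weight = 3.
  m = 1011 → c = 110100, weight = 3.
  m = 0111 → c = 001001, weight = 2.
  m = 1111 → c = 101011, weight = 4.
Tally weights:
  weight 0: 1 codewords.
  weight 1: 1 codewords.
  weight 2: 4 codewords.
  weight 3: 4 codewords.
  weight 4: 3 codewords.
  weight 5: 3 codewords.
Minimum distance d = smallest w > 0 with A_w > 0 = 1.
Sanity: Σ A_w = 16 = 2^4 = 16 ✓.


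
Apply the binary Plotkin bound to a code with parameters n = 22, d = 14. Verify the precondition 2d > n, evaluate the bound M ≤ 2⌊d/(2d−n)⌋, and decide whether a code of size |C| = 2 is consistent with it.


Plotkin bound M ≤ 4; given |C| = 2 ≤ bound (satisfied).

Check applicability: 2d = 28, n = 22.
2d − n = 6 > 0, so Plotkin applies.
Compute d/(2d−n) = 14/6 ≈ 2.3333.
⌊d/(2d−n)⌋ = 2.
Plotkin bound: M ≤ 2·2 = 4.
Given |C| = 2, check: satisfied.
This |C| is below the Plotkin bound.


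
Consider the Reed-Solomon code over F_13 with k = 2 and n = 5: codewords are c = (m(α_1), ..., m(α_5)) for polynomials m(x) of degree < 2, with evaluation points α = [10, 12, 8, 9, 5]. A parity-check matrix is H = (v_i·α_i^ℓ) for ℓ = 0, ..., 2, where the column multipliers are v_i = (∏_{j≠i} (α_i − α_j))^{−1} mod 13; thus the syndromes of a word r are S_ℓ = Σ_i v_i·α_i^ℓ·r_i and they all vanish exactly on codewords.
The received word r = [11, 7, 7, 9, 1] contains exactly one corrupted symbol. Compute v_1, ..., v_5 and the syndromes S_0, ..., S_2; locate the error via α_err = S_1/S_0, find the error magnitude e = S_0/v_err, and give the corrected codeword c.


S = (8, 5, 8), error at position 2, error magnitude e = 5, c = [11, 2, 7, 9, 1].

Step 1: column multipliers v_i = (∏_{j≠i}(α_i − α_j))^{−1} mod 13.
  i = 1 (α = 10): (10−12)(10−8)(10−9)(10−5) = (−2)·2·1·5 = −20 ≡ 6, so v_1 = 6^{−1} = 11 (mod 13).
  i = 2 (α = 12): (12−10)(12−8)(12−9)(12−5) = 2·4·3·7 = 168 ≡ 12, so v_2 = 12^{−1} = 12 (mod 13).
  i = 3 (α = 8): (8−10)(8−12)(8−9)(8−5) = (−2)·(−4)·(−1)·3 = −24 ≡ 2, so v_3 = 2^{−1} = 7 (mod 13).
  i = 4 (α = 9): (9−10)(9−12)(9−8)(9−5) = (−1)·(−3)·1·4 = 12 ≡ 12, so v_4 = 12^{−1} = 12 (mod 13).
  i = 5 (α = 5): (5−10)(5−12)(5−8)(5−9) = (−5)·(−7)·(−3)·(−4) = 420 ≡ 4, so v_5 = 4^{−1} = 10 (mod 13).
  v = [11, 12, 7, 12, 10].
Step 2: syndromes of r = [11, 7, 7, 9, 1] (all sums mod 13).
  S_0 = Σ v_i r_i = 11·11 + 12·7 + 7·7 + 12·9 + 10·1 = 372 ≡ 8.
  S_1 = Σ v_i α_i r_i = 11·10·11 + 12·12·7 + 7·8·7 + 12·9·9 + 10·5·1 = 3632 ≡ 5.
  α_i^2 mod 13 = [9, 1, 12, 3, 12].
  S_2 = Σ v_i α_i^2 r_i = 11·9·11 + 12·1·7 + 7·12·7 + 12·3·9 + 10·12·1 = 2205 ≡ 8.
  S = (8, 5, 8) ≠ 0, so r is not a codeword (an error is present).
Step 3: locate the error. For a single error e at position i, S_ℓ = v_i·e·α_i^ℓ, so α_err = S_1/S_0.
  S_0^{−1} = 8^{−1} = 5 (mod 13), so α_err = 5·5 = 25 ≡ 12 = α_2. Error position i = 2.
  Consistency check: S_2/S_1 = 8·8 = 64 ≡ 12 = α_err ✓ (single-error assumption holds).
Step 4: error magnitude e = S_0/v_2 = S_0·∏_{j≠2}(α_2 − α_j) = 8·12 = 96 ≡ 5 (mod 13).
Step 5: correct position 2: c_2 = r_2 − e = 7 − 5 ≡ 2 (mod 13). Hence c = [11, 2, 7, 9, 1].
  Check: interpolating c through the α_i gives m(x) = 4 + 2·x (degree < 2) with m(α_i) = c_i for every i, so c is indeed a codeword.


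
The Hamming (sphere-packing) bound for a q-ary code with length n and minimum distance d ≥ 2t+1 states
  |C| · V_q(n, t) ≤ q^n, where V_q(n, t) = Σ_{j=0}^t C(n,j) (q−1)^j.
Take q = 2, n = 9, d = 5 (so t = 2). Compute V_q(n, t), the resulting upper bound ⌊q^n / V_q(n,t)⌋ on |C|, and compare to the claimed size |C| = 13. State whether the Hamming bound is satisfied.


V_q(n, t) = 46, q^n = 512, Hamming bound = 11, |C| = 13 > bound (violated).

Step 1: Compute V_q(n, t) = Σ_{j=0}^2 C(n, j) (q−1)^j.
  j = 0: C(9,0)·(1)^0 = 1·1 = 1.
  j = 1: C(9,1)·(1)^1 = 9·1 = 9.
  j = 2: C(9,2)·(1)^2 = 36·1 = 36.
  V_q(n, t) = 1 + 9 + 36 = 46.
Step 2: q^n = 2^9 = 512.
Step 3: Hamming bound ⌊q^n / V_q(n,t)⌋ = ⌊512/46⌋ = 11.
Step 4: Compare |C| = 13 to 11: violated.
The claimed |C| lies above the Hamming bound, so no 2-ary code of length 9 with d ≥ 5 can have 13 codewords.


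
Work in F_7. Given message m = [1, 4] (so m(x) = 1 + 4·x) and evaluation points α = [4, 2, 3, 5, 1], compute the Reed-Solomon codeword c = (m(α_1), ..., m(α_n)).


c = [3, 2, 6, 0, 5]

Message polynomial: m(x) = 1 + 4·x (mod 7).
For each evaluation point α_i, compute m(α_i) mod 7:
  α_1 = 4: Horner steps 4 → 3, so m(4) = 3.
  α_2 = 2: Horner steps 4 → 2, so m(2) = 2.
  α_3 = 3: Horner steps 4 → 6, so m(3) = 6.
  α_4 = 5: Horner steps 4 → 0, so m(5) = 0.
  α_5 = 1: Horner steps 4 → 5, so m(1) = 5.
Codeword c = [3, 2, 6, 0, 5] ∈ F_7^5.


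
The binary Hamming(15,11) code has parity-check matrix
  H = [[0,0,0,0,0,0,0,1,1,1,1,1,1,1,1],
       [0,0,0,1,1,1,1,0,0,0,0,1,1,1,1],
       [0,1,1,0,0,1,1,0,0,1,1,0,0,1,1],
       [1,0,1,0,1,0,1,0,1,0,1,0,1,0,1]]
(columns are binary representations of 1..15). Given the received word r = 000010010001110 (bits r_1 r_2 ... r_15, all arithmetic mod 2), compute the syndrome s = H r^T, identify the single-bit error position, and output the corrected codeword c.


s = (0, 0, 1, 0)^T, error position = 2, corrected codeword c = 010010010001110

Compute s = H r^T mod 2 one row at a time:
  s_1 = 1 + 0 + 0 + 0 + 1 + 1 + 1 + 0 = 4 ≡ 0 (mod 2).
  s_2 = 0 + 1 + 0 + 0 + 1 + 1 + 1 + 0 = 4 ≡ 0 (mod 2).
  s_3 = 0 + 0 + 0 + 0 + 0 + 0 + 1 + 0 = 1 ≡ 1 (mod 2).
  s_4 = 0 + 0 + 1 + 0 + 0 + 0 + 1 + 0 = 2 ≡ 0 (mod 2).
s = (0, 0, 1, 0)^T — this equals column 2 of H (binary 0010), so error is at position 2.
Correct: flip bit 2 of r = 000010010001110 to get c = 010010010001110.


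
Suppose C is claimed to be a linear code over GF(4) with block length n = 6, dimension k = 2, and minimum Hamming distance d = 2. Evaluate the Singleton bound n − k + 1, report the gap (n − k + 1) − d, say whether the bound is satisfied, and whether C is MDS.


Singleton RHS = n − k + 1 = 5, slack = 3, bound satisfied, not MDS.

Singleton bound: d ≤ n − k + 1.
Here n = 6, k = 2, so n − k + 1 = 5.
Given d = 2, check d ≤ 5: YES.
Slack = (n − k + 1) − d = 3.
The code is NOT MDS (slack = 3 > 0).
Description: the claimed parameters are [6, 2, 2]_4; such a code would be non-MDS.


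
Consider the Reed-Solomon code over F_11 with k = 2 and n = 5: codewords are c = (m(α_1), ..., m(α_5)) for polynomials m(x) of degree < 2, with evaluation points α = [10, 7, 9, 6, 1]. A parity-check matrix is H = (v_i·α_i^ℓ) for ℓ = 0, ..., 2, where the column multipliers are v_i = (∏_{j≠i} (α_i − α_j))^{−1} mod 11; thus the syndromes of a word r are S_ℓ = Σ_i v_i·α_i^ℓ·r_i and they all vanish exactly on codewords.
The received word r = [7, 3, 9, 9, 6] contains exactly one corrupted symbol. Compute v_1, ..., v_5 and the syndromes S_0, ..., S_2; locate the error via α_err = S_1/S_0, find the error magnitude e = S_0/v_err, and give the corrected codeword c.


S = (1, 9, 4), error at position 3, error magnitude e = 7, c = [7, 3, 2, 9, 6].

Step 1: column multipliers v_i = (∏_{j≠i}(α_i − α_j))^{−1} mod 11.
  i = 1 (α = 10): (10−7)(10−9)(10−6)(10−1) = 3·1·4·9 = 108 ≡ 9, so v_1 = 9^{−1} = 5 (mod 11).
  i = 2 (α = 7): (7−10)(7−9)(7−6)(7−1) = (−3)·(−2)·1·6 = 36 ≡ 3, so v_2 = 3^{−1} = 4 (mod 11).
  i = 3 (α = 9): (9−10)(9−7)(9−6)(9−1) = (−1)·2·3·8 = −48 ≡ 7, so v_3 = 7^{−1} = 8 (mod 11).
  i = 4 (α = 6): (6−10)(6−7)(6−9)(6−1) = (−4)·(−1)·(−3)·5 = −60 ≡ 6, so v_4 = 6^{−1} = 2 (mod 11).
  i = 5 (α = 1): (1−10)(1−7)(1−9)(1−6) = (−9)·(−6)·(−8)·(−5) = 2160 ≡ 4, so v_5 = 4^{−1} = 3 (mod 11).
  v = [5, 4, 8, 2, 3].
Step 2: syndromes of r = [7, 3, 9, 9, 6] (all sums mod 11).
  S_0 = Σ v_i r_i = 5·7 + 4·3 + 8·9 + 2·9 + 3·6 = 155 ≡ 1.
  S_1 = Σ v_i α_i r_i = 5·10·7 + 4·7·3 + 8·9·9 + 2·6·9 + 3·1·6 = 1208 ≡ 9.
  α_i^2 mod 11 = [1, 5, 4, 3, 1].
  S_2 = Σ v_i α_i^2 r_i = 5·1·7 + 4·5·3 + 8·4·9 + 2·3·9 + 3·1·6 = 455 ≡ 4.
  S = (1, 9, 4) ≠ 0, so r is not a codeword (an error is present).
Step 3: locate the error. For a single error e at position i, S_ℓ = v_i·e·α_i^ℓ, so α_err = S_1/S_0.
  S_0^{−1} = 1^{−1} = 1 (mod 11), so α_err = 9·1 = 9 ≡ 9 = α_3. Error position i = 3.
  Consistency check: S_2/S_1 = 4·5 = 20 ≡ 9 = α_err ✓ (single-error assumption holds).
Step 4: error magnitude e = S_0/v_3 = S_0·∏_{j≠3}(α_3 − α_j) = 1·7 = 7 ≡ 7 (mod 11).
Step 5: correct position 3: c_3 = r_3 − e = 9 − 7 ≡ 2 (mod 11). Hence c = [7, 3, 2, 9, 6].
  Check: interpolating c through the α_i gives m(x) = 1 + 5·x (degree < 2) with m(α_i) = c_i for every i, so c is indeed a codeword.


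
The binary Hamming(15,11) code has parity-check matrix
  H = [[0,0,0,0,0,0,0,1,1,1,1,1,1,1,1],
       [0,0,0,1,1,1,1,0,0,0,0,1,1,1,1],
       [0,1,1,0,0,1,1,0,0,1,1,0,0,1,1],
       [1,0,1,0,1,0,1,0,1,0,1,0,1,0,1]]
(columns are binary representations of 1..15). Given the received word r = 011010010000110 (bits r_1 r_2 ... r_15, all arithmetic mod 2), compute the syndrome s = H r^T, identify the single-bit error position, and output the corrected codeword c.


s = (1, 1, 1, 1)^T, error position = 15, corrected codeword c = 011010010000111

Compute s = H r^T mod 2 one row at a time:
  s_1 = 1 + 0 + 0 + 0 + 0 + 1 + 1 + 0 = 3 ≡ 1 (mod 2).
  s_2 = 0 + 1 + 0 + 0 + 0 + 1 + 1 + 0 = 3 ≡ 1 (mod 2).
  s_3 = 1 + 1 + 0 + 0 + 0 + 0 + 1 + 0 = 3 ≡ 1 (mod 2).
  s_4 = 0 + 1 + 1 + 0 + 0 + 0 + 1 + 0 = 3 ≡ 1 (mod 2).
s = (1, 1, 1, 1)^T — this equals column 15 of H (binary 1111), so error is at position 15.
Correct: flip bit 15 of r = 011010010000110 to get c = 011010010000111.


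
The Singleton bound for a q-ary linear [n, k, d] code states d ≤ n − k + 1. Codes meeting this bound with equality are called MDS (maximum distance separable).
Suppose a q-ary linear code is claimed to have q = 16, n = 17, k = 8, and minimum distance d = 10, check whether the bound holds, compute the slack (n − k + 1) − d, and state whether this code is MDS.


Singleton RHS = n − k + 1 = 10, slack = 0, bound satisfied, MDS.

Singleton bound: d ≤ n − k + 1.
Here n = 17, k = 8, so n − k + 1 = 10.
Given d = 10, check d ≤ 10: YES.
Slack = (n − k + 1) − d = 0.
The code is MDS (slack = 0).
Description: the claimed parameters are [17, 8, 10]_16; such a code would be MDS (meets Singleton bound).


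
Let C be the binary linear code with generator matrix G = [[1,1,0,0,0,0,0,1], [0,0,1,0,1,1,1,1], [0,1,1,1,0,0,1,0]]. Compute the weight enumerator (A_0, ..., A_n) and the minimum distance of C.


Weight distribution: A_0 = 1, A_3 = 1, A_4 = 2, A_5 = 3, A_6 = 1. Minimum distance d = 3.

Enumerate all 2^3 = 8 messages m ∈ F_2^3.
For each, compute codeword c = mG in F_2^8, then tally its weight.
  m = 000 → c = 00000000, weight = 0.
  m = 100 → c = 11000001, weight = 3.
  m = 010 → c = 00101111, weight = 5.
  m = 110 → c = 11101110, weight = 6.
  m = 001 → c = 01110010, weight = 4.
  m = 101 → c = 10110011, weight = 5.
  m = 011 → c = 01011101, weight = 5.
  m = 111 → c = 10011100, weight = 4.
Tally weights:
  weight 0: 1 codewords.
  weight 3: 1 codewords.
  weight 4: 2 codewords.
  weight 5: 3 codewords.
  weight 6: 1 codewords.
Minimum distance d = smallest w > 0 with A_w > 0 = 3.
Sanity: Σ A_w = 8 = 2^3 = 8 ✓.


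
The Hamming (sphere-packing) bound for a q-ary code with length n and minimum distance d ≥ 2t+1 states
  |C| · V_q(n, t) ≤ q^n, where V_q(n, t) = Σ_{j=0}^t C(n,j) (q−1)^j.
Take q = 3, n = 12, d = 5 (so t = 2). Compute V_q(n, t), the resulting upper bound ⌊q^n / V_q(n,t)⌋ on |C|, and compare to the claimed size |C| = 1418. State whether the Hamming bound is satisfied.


V_q(n, t) = 289, q^n = 531441, Hamming bound = 1838, |C| = 1418 ≤ bound (satisfied).

Step 1: Compute V_q(n, t) = Σ_{j=0}^2 C(n, j) (q−1)^j.
  j = 0: C(12,0)·(2)^0 = 1·1 = 1.
  j = 1: C(12,1)·(2)^1 = 12·2 = 24.
  j = 2: C(12,2)·(2)^2 = 66·4 = 264.
  V_q(n, t) = 1 + 24 + 264 = 289.
Step 2: q^n = 3^12 = 531441.
Step 3: Hamming bound ⌊q^n / V_q(n,t)⌋ = ⌊531441/289⌋ = 1838.
Step 4: Compare |C| = 1418 to 1838: satisfied.
The claimed |C| lies below the Hamming bound.


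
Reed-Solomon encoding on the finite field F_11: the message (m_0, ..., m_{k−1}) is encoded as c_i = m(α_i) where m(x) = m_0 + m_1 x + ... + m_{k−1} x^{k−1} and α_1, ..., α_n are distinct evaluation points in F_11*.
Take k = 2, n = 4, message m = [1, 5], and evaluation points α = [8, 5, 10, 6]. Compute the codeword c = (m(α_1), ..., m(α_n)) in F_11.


c = [8, 4, 7, 9]

Message polynomial: m(x) = 1 + 5·x (mod 11).
For each evaluation point α_i, compute m(α_i) mod 11:
  α_1 = 8: Horner steps 5 → 8, so m(8) = 8.
  α_2 = 5: Horner steps 5 → 4, so m(5) = 4.
  α_3 = 10: Horner steps 5 → 7, so m(10) = 7.
  α_4 = 6: Horner steps 5 → 9, so m(6) = 9.
Codeword c = [8, 4, 7, 9] ∈ F_11^4.


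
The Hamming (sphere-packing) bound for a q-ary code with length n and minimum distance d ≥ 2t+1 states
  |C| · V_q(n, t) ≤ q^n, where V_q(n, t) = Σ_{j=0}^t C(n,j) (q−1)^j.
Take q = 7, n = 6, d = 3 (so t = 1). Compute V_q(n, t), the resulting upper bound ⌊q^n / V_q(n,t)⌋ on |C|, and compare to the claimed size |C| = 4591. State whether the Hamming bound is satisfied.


V_q(n, t) = 37, q^n = 117649, Hamming bound = 3179, |C| = 4591 > bound (violated).

Step 1: Compute V_q(n, t) = Σ_{j=0}^1 C(n, j) (q−1)^j.
  j = 0: C(6,0)·(6)^0 = 1·1 = 1.
  j = 1: C(6,1)·(6)^1 = 6·6 = 36.
  V_q(n, t) = 1 + 36 = 37.
Step 2: q^n = 7^6 = 117649.
Step 3: Hamming bound ⌊q^n / V_q(n,t)⌋ = ⌊117649/37⌋ = 3179.
Step 4: Compare |C| = 4591 to 3179: violated.
The claimed |C| lies above the Hamming bound, so no 7-ary code of length 6 with d ≥ 3 can have 4591 codewords.


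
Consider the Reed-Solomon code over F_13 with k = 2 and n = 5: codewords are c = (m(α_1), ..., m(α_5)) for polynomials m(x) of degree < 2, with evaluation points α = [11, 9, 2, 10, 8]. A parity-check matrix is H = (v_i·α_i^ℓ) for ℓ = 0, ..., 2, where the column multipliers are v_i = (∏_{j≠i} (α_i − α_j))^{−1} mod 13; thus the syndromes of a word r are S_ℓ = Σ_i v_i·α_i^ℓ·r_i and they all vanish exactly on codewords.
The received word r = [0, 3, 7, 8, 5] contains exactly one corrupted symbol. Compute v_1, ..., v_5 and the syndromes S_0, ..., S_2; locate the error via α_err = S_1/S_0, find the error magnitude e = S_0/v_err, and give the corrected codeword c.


S = (11, 10, 2), error at position 5, error magnitude e = 7, c = [0, 3, 7, 8, 11].

Step 1: column multipliers v_i = (∏_{j≠i}(α_i − α_j))^{−1} mod 13.
  i = 1 (α = 11): (11−9)(11−2)(11−10)(11−8) = 2·9·1·3 = 54 ≡ 2, so v_1 = 2^{−1} = 7 (mod 13).
  i = 2 (α = 9): (9−11)(9−2)(9−10)(9−8) = (−2)·7·(−1)·1 = 14 ≡ 1, so v_2 = 1^{−1} = 1 (mod 13).
  i = 3 (α = 2): (2−11)(2−9)(2−10)(2−8) = (−9)·(−7)·(−8)·(−6) = 3024 ≡ 8, so v_3 = 8^{−1} = 5 (mod 13).
  i = 4 (α = 10): (10−11)(10−9)(10−2)(10−8) = (−1)·1·8·2 = −16 ≡ 10, so v_4 = 10^{−1} = 4 (mod 13).
  i = 5 (α = 8): (8−11)(8−9)(8−2)(8−10) = (−3)·(−1)·6·(−2) = −36 ≡ 3, so v_5 = 3^{−1} = 9 (mod 13).
  v = [7, 1, 5, 4, 9].
Step 2: syndromes of r = [0, 3, 7, 8, 5] (all sums mod 13).
  S_0 = Σ v_i r_i = 7·0 + 1·3 + 5·7 + 4·8 + 9·5 = 115 ≡ 11.
  S_1 = Σ v_i α_i r_i = 7·11·0 + 1·9·3 + 5·2·7 + 4·10·8 + 9·8·5 = 777 ≡ 10.
  α_i^2 mod 13 = [4, 3, 4, 9, 12].
  S_2 = Σ v_i α_i^2 r_i = 7·4·0 + 1·3·3 + 5·4·7 + 4·9·8 + 9·12·5 = 977 ≡ 2.
  S = (11, 10, 2) ≠ 0, so r is not a codeword (an error is present).
Step 3: locate the error. For a single error e at position i, S_ℓ = v_i·e·α_i^ℓ, so α_err = S_1/S_0.
  S_0^{−1} = 11^{−1} = 6 (mod 13), so α_err = 10·6 = 60 ≡ 8 = α_5. Error position i = 5.
  Consistency check: S_2/S_1 = 2·4 = 8 ≡ 8 = α_err ✓ (single-error assumption holds).
Step 4: error magnitude e = S_0/v_5 = S_0·∏_{j≠5}(α_5 − α_j) = 11·3 = 33 ≡ 7 (mod 13).
Step 5: correct position 5: c_5 = r_5 − e = 5 − 7 ≡ 11 (mod 13). Hence c = [0, 3, 7, 8, 11].
  Check: interpolating c through the α_i gives m(x) = 10 + 5·x (degree < 2) with m(α_i) = c_i for every i, so c is indeed a codeword.


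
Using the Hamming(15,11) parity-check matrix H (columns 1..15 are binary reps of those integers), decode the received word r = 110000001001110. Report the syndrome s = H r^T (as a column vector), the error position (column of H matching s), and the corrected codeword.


s = (0, 1, 0, 1)^T, error position = 5, corrected codeword c = 110010001001110

Compute s = H r^T mod 2 one row at a time:
  s_1 = 0 + 1 + 0 + 0 + 1 + 1 + 1 + 0 = 4 ≡ 0 (mod 2).
  s_2 = 0 + 0 + 0 + 0 + 1 + 1 + 1 + 0 = 3 ≡ 1 (mod 2).
  s_3 = 1 + 0 + 0 + 0 + 0 + 0 + 1 + 0 = 2 ≡ 0 (mod 2).
  s_4 = 1 + 0 + 0 + 0 + 1 + 0 + 1 + 0 = 3 ≡ 1 (mod 2).
s = (0, 1, 0, 1)^T — this equals column 5 of H (binary 0101), so error is at position 5.
Correct: flip bit 5 of r = 110000001001110 to get c = 110010001001110.


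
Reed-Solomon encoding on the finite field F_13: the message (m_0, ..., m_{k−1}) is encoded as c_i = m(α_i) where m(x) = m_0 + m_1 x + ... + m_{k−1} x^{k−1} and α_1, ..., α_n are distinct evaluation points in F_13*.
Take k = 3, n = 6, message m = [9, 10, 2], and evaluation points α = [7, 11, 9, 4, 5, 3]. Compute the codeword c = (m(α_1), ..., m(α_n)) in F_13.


c = [8, 10, 1, 3, 5, 5]

Message polynomial: m(x) = 9 + 10·x + 2·x^2 (mod 13).
For each evaluation point α_i, compute m(α_i) mod 13:
  α_1 = 7: Horner steps 2 → 11 → 8, so m(7) = 8.
  α_2 = 11: Horner steps 2 → 6 → 10, so m(11) = 10.
  α_3 = 9: Horner steps 2 → 2 → 1, so m(9) = 1.
  α_4 = 4: Horner steps 2 → 5 → 3, so m(4) = 3.
  α_5 = 5: Horner steps 2 → 7 → 5, so m(5) = 5.
  α_6 = 3: Horner steps 2 → 3 → 5, so m(3) = 5.
Codeword c = [8, 10, 1, 3, 5, 5] ∈ F_13^6.


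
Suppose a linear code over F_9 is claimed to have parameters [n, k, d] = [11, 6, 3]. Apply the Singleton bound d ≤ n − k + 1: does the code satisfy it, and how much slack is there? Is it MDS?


Singleton RHS = n − k + 1 = 6, slack = 3, bound satisfied, not MDS.

Singleton bound: d ≤ n − k + 1.
Here n = 11, k = 6, so n − k + 1 = 6.
Given d = 3, check d ≤ 6: YES.
Slack = (n − k + 1) − d = 3.
The code is NOT MDS (slack = 3 > 0).
Description: the claimed parameters are [11, 6, 3]_9; such a code would be non-MDS.


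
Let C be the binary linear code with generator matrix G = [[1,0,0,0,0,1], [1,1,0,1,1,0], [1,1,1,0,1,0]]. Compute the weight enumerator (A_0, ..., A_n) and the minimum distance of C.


Weight distribution: A_0 = 1, A_2 = 2, A_4 = 5. Minimum distance d = 2.

Enumerate all 2^3 = 8 messages m ∈ F_2^3.
For each, compute codeword c = mG in F_2^6, then tally its weight.
  m = 000 → c = 000000, weight = 0.
  m = 100 → c = 100001, weight = 2.
  m = 010 → c = 110110, weight = 4.
  m = 110 → c = 010111, weight = 4.
  m = 001 → c = 111010, weight = 4.
  m = 101 → c = 011011, weight = 4.
  m = 011 → c = 001100, weight = 2.
  m = 111 → c = 101101, weight = 4.
Tally weights:
  weight 0: 1 codewords.
  weight 2: 2 codewords.
  weight 4: 5 codewords.
Minimum distance d = smallest w > 0 with A_w > 0 = 2.
Sanity: Σ A_w = 8 = 2^3 = 8 ✓.
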